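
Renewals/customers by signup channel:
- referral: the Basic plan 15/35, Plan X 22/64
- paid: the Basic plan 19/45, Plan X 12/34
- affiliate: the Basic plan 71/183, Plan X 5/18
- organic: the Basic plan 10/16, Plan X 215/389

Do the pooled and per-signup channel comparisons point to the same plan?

Referral: the Basic plan 15/35 = 42.9%, Plan X 22/64 = 34.4% → the Basic plan
Paid: the Basic plan 19/45 = 42.2%, Plan X 12/34 = 35.3% → the Basic plan
Affiliate: the Basic plan 71/183 = 38.8%, Plan X 5/18 = 27.8% → the Basic plan
Organic: the Basic plan 10/16 = 62.5%, Plan X 215/389 = 55.3% → the Basic plan
Overall: the Basic plan 115/279 = 41.2%, Plan X 254/505 = 50.3% → Plan X
The Basic plan wins each signup group but Plan X wins overall — the comparison reverses. The Basic plan's customers skew toward affiliate, which has a lower base rate.

No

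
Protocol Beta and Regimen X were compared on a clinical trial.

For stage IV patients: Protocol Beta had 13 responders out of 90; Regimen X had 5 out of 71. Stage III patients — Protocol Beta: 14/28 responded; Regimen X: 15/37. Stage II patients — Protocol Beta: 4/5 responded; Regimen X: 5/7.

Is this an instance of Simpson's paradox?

Stage IV: Protocol Beta 13/90 = 14.4%, Regimen X 5/71 = 7.0% → Protocol Beta
Stage III: Protocol Beta 14/28 = 50.0%, Regimen X 15/37 = 40.5% → Protocol Beta
Stage II: Protocol Beta 4/5 = 80.0%, Regimen X 5/7 = 71.4% → Protocol Beta
Overall: Protocol Beta 31/123 = 25.2%, Regimen X 25/115 = 21.7% → Protocol Beta
Protocol Beta wins overall and in every disease group — no reversal.

No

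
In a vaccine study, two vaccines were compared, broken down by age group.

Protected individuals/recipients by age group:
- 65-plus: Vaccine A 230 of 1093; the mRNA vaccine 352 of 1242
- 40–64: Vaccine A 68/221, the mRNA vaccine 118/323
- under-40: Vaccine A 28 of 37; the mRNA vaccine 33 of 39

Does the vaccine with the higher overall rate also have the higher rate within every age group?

65-plus: Vaccine A 230/1093 = 21.0%, the mRNA vaccine 352/1242 = 28.3% → the mRNA vaccine
40–64: Vaccine A 68/221 = 30.8%, the mRNA vaccine 118/323 = 36.5% → the mRNA vaccine
Under-40: Vaccine A 28/37 = 75.7%, the mRNA vaccine 33/39 = 84.6% → the mRNA vaccine
Overall: Vaccine A 326/1351 = 24.1%, the mRNA vaccine 503/1604 = 31.4% → the mRNA vaccine
The mRNA vaccine wins overall and in every age group — no reversal.

Yes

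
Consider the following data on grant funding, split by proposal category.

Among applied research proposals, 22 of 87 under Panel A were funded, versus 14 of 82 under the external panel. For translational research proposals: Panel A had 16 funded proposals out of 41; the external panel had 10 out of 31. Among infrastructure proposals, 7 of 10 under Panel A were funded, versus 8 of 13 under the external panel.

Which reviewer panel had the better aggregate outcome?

Panel A

Applied research: Panel A 22/87 = 25.3%, the external panel 14/82 = 17.1% → Panel A
Translational research: Panel A 16/41 = 39.0%, the external panel 10/31 = 32.3% → Panel A
Infrastructure: Panel A 7/10 = 70.0%, the external panel 8/13 = 61.5% → Panel A
Overall: Panel A 45/138 = 32.6%, the external panel 32/126 = 25.4% → Panel A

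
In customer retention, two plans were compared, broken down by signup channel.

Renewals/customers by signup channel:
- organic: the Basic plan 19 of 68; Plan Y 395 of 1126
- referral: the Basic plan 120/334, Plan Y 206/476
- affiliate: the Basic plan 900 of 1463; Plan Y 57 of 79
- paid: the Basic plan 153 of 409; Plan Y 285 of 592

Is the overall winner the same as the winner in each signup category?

Organic: the Basic plan 19/68 = 27.9%, Plan Y 395/1126 = 35.1% → Plan Y
Referral: the Basic plan 120/334 = 35.9%, Plan Y 206/476 = 43.3% → Plan Y
Affiliate: the Basic plan 900/1463 = 61.5%, Plan Y 57/79 = 72.2% → Plan Y
Paid: the Basic plan 153/409 = 37.4%, Plan Y 285/592 = 48.1% → Plan Y
Overall: the Basic plan 1192/2274 = 52.4%, Plan Y 943/2273 = 41.5% → the Basic plan
Plan Y wins each signup group but the Basic plan wins overall — the comparison reverses. Plan Y's customers skew toward organic, which has a lower base rate.

No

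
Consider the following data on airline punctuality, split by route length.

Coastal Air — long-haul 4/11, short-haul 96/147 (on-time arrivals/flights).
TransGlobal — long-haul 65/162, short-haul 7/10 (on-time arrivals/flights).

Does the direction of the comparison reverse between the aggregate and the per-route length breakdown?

Yes

Long-haul: Coastal Air 4/11 = 36.4%, TransGlobal 65/162 = 40.1% → TransGlobal
Short-haul: Coastal Air 96/147 = 65.3%, TransGlobal 7/10 = 70.0% → TransGlobal
Overall: Coastal Air 100/158 = 63.3%, TransGlobal 72/172 = 41.9% → Coastal Air
TransGlobal wins each route group but Coastal Air wins overall — the comparison reverses. TransGlobal's flights skew toward long-haul, which has a lower base rate.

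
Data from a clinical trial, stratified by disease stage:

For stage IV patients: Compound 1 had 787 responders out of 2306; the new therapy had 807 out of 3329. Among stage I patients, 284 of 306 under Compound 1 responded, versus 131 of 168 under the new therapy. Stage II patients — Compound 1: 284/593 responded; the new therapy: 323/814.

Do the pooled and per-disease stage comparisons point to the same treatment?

Stage IV: Compound 1 787/2306 = 34.1%, the new therapy 807/3329 = 24.2% → Compound 1
Stage I: Compound 1 284/306 = 92.8%, the new therapy 131/168 = 78.0% → Compound 1
Stage II: Compound 1 284/593 = 47.9%, the new therapy 323/814 = 39.7% → Compound 1
Overall: Compound 1 1355/3205 = 42.3%, the new therapy 1261/4311 = 29.3% → Compound 1
Compound 1 wins overall and in every disease group — no reversal.

Yes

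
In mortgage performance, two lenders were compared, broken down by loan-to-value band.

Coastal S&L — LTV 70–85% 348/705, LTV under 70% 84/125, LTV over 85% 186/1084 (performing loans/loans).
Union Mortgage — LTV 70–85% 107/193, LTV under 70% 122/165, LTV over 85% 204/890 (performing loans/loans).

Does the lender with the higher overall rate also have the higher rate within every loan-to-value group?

Yes

LTV 70–85%: Coastal S&L 348/705 = 49.4%, Union Mortgage 107/193 = 55.4% → Union Mortgage
LTV under 70%: Coastal S&L 84/125 = 67.2%, Union Mortgage 122/165 = 73.9% → Union Mortgage
LTV over 85%: Coastal S&L 186/1084 = 17.2%, Union Mortgage 204/890 = 22.9% → Union Mortgage
Overall: Coastal S&L 618/1914 = 32.3%, Union Mortgage 433/1248 = 34.7% → Union Mortgage
Union Mortgage wins overall and in every loan-to-value group — no reversal.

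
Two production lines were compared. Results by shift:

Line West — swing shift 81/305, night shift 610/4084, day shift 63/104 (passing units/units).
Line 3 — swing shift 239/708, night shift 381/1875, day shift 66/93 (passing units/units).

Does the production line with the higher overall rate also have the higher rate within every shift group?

Swing shift: Line West 81/305 = 26.6%, Line 3 239/708 = 33.8% → Line 3
Night shift: Line West 610/4084 = 14.9%, Line 3 381/1875 = 20.3% → Line 3
Day shift: Line West 63/104 = 60.6%, Line 3 66/93 = 71.0% → Line 3
Overall: Line West 754/4493 = 16.8%, Line 3 686/2676 = 25.6% → Line 3
Line 3 wins overall and in every shift group — no reversal.

Yes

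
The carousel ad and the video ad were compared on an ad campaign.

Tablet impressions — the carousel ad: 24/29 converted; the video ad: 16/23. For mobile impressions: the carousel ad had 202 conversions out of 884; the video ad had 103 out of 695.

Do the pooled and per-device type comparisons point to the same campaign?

Tablet: the carousel ad 24/29 = 82.8%, the video ad 16/23 = 69.6% → the carousel ad
Mobile: the carousel ad 202/884 = 22.9%, the video ad 103/695 = 14.8% → the carousel ad
Overall: the carousel ad 226/913 = 24.8%, the video ad 119/718 = 16.6% → the carousel ad
The carousel ad wins overall and in every device group — no reversal.

Yes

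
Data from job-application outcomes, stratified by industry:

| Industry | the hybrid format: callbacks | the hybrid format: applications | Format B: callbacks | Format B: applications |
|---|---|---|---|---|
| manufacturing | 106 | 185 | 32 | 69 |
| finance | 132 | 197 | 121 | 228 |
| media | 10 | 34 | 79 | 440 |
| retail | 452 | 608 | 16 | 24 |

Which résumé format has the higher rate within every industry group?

the hybrid format

Manufacturing: the hybrid format 106/185 = 57.3%, Format B 32/69 = 46.4% → the hybrid format
Finance: the hybrid format 132/197 = 67.0%, Format B 121/228 = 53.1% → the hybrid format
Media: the hybrid format 10/34 = 29.4%, Format B 79/440 = 18.0% → the hybrid format
Retail: the hybrid format 452/608 = 74.3%, Format B 16/24 = 66.7% → the hybrid format
The hybrid format has the higher rate in all 4 groups.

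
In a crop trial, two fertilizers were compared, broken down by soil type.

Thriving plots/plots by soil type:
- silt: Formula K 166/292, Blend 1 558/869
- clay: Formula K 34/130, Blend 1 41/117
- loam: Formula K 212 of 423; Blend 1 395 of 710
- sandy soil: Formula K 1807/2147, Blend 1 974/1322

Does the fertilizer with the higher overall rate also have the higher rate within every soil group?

No

Silt: Formula K 166/292 = 56.8%, Blend 1 558/869 = 64.2% → Blend 1
Clay: Formula K 34/130 = 26.2%, Blend 1 41/117 = 35.0% → Blend 1
Loam: Formula K 212/423 = 50.1%, Blend 1 395/710 = 55.6% → Blend 1
Sandy soil: Formula K 1807/2147 = 84.2%, Blend 1 974/1322 = 73.7% → Formula K
Overall: Formula K 2219/2992 = 74.2%, Blend 1 1968/3018 = 65.2% → Formula K
Neither sweeps: Formula K wins 1 of 4 groups, Blend 1 wins 3. Formula K wins overall but not every group — no Simpson reversal.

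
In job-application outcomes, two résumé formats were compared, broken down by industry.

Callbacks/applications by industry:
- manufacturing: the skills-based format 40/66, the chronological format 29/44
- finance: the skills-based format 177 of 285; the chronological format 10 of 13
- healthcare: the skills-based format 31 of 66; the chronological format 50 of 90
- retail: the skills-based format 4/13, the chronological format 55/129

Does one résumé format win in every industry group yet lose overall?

Manufacturing: the skills-based format 40/66 = 60.6%, the chronological format 29/44 = 65.9% → the chronological format
Finance: the skills-based format 177/285 = 62.1%, the chronological format 10/13 = 76.9% → the chronological format
Healthcare: the skills-based format 31/66 = 47.0%, the chronological format 50/90 = 55.6% → the chronological format
Retail: the skills-based format 4/13 = 30.8%, the chronological format 55/129 = 42.6% → the chronological format
Overall: the skills-based format 252/430 = 58.6%, the chronological format 144/276 = 52.2% → the skills-based format
The chronological format wins each industry group but the skills-based format wins overall — the comparison reverses. The chronological format's applications skew toward retail, which has a lower base rate.

Yes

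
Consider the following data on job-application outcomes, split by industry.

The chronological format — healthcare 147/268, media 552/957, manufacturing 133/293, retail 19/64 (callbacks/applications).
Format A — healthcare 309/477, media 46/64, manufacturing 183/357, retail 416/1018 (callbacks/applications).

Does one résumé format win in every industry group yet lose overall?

Healthcare: the chronological format 147/268 = 54.9%, Format A 309/477 = 64.8% → Format A
Media: the chronological format 552/957 = 57.7%, Format A 46/64 = 71.9% → Format A
Manufacturing: the chronological format 133/293 = 45.4%, Format A 183/357 = 51.3% → Format A
Retail: the chronological format 19/64 = 29.7%, Format A 416/1018 = 40.9% → Format A
Overall: the chronological format 851/1582 = 53.8%, Format A 954/1916 = 49.8% → the chronological format
Format A wins each industry group but the chronological format wins overall — the comparison reverses. Format A's applications skew toward retail, which has a lower base rate.

Yes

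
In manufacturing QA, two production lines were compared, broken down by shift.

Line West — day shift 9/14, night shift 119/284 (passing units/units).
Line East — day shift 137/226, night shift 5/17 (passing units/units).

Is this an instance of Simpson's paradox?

Day shift: Line West 9/14 = 64.3%, Line East 137/226 = 60.6% → Line West
Night shift: Line West 119/284 = 41.9%, Line East 5/17 = 29.4% → Line West
Overall: Line West 128/298 = 43.0%, Line East 142/243 = 58.4% → Line East
Line West wins each shift group but Line East wins overall — the comparison reverses. Line West's units skew toward night shift, which has a lower base rate.

Yes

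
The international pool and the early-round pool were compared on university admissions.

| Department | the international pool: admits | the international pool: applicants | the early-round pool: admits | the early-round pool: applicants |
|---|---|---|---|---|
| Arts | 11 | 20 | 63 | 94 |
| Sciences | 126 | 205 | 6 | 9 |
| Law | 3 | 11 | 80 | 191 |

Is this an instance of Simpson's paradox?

Yes

Arts: the international pool 11/20 = 55.0%, the early-round pool 63/94 = 67.0% → the early-round pool
Sciences: the international pool 126/205 = 61.5%, the early-round pool 6/9 = 66.7% → the early-round pool
Law: the international pool 3/11 = 27.3%, the early-round pool 80/191 = 41.9% → the early-round pool
Overall: the international pool 140/236 = 59.3%, the early-round pool 149/294 = 50.7% → the international pool
The early-round pool wins each department group but the international pool wins overall — the comparison reverses. The early-round pool's applicants skew toward Law, which has a lower base rate.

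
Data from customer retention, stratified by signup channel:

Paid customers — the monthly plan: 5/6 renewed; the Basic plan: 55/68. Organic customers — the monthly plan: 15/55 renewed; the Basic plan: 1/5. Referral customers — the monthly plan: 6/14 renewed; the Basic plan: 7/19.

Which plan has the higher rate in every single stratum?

the monthly plan

Paid: the monthly plan 5/6 = 83.3%, the Basic plan 55/68 = 80.9% → the monthly plan
Organic: the monthly plan 15/55 = 27.3%, the Basic plan 1/5 = 20.0% → the monthly plan
Referral: the monthly plan 6/14 = 42.9%, the Basic plan 7/19 = 36.8% → the monthly plan
The monthly plan has the higher rate in all 3 groups.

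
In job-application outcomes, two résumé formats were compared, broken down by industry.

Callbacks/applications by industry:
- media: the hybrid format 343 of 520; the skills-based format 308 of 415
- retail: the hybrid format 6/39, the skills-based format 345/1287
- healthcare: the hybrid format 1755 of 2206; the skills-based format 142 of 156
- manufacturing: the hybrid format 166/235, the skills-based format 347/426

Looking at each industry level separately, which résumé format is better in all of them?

Media: the hybrid format 343/520 = 66.0%, the skills-based format 308/415 = 74.2% → the skills-based format
Retail: the hybrid format 6/39 = 15.4%, the skills-based format 345/1287 = 26.8% → the skills-based format
Healthcare: the hybrid format 1755/2206 = 79.6%, the skills-based format 142/156 = 91.0% → the skills-based format
Manufacturing: the hybrid format 166/235 = 70.6%, the skills-based format 347/426 = 81.5% → the skills-based format
The skills-based format has the higher rate in all 4 groups.

the skills-based format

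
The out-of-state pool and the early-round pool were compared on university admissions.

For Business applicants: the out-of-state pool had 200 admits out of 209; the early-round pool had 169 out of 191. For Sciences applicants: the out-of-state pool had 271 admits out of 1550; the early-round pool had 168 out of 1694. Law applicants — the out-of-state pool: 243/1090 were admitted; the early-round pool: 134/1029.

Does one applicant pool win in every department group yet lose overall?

Business: the out-of-state pool 200/209 = 95.7%, the early-round pool 169/191 = 88.5% → the out-of-state pool
Sciences: the out-of-state pool 271/1550 = 17.5%, the early-round pool 168/1694 = 9.9% → the out-of-state pool
Law: the out-of-state pool 243/1090 = 22.3%, the early-round pool 134/1029 = 13.0% → the out-of-state pool
Overall: the out-of-state pool 714/2849 = 25.1%, the early-round pool 471/2914 = 16.2% → the out-of-state pool
The out-of-state pool wins overall and in every department group — no reversal.

No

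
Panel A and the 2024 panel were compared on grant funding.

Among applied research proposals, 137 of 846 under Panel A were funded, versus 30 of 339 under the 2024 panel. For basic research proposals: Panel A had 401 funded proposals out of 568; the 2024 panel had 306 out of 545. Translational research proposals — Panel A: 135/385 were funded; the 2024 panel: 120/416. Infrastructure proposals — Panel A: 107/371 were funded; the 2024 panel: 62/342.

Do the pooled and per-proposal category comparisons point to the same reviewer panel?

Applied research: Panel A 137/846 = 16.2%, the 2024 panel 30/339 = 8.8% → Panel A
Basic research: Panel A 401/568 = 70.6%, the 2024 panel 306/545 = 56.1% → Panel A
Translational research: Panel A 135/385 = 35.1%, the 2024 panel 120/416 = 28.8% → Panel A
Infrastructure: Panel A 107/371 = 28.8%, the 2024 panel 62/342 = 18.1% → Panel A
Overall: Panel A 780/2170 = 35.9%, the 2024 panel 518/1642 = 31.5% → Panel A
Panel A wins overall and in every proposal group — no reversal.

Yes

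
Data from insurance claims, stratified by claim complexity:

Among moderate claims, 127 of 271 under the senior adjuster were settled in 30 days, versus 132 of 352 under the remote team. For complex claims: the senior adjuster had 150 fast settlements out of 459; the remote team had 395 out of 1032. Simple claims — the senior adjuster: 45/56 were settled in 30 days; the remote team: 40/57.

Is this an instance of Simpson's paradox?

No

Moderate: the senior adjuster 127/271 = 46.9%, the remote team 132/352 = 37.5% → the senior adjuster
Complex: the senior adjuster 150/459 = 32.7%, the remote team 395/1032 = 38.3% → the remote team
Simple: the senior adjuster 45/56 = 80.4%, the remote team 40/57 = 70.2% → the senior adjuster
Overall: the senior adjuster 322/786 = 41.0%, the remote team 567/1441 = 39.3% → the senior adjuster
Neither sweeps: the senior adjuster wins 2 of 3 groups, the remote team wins 1. The senior adjuster wins overall but not every group — no Simpson reversal.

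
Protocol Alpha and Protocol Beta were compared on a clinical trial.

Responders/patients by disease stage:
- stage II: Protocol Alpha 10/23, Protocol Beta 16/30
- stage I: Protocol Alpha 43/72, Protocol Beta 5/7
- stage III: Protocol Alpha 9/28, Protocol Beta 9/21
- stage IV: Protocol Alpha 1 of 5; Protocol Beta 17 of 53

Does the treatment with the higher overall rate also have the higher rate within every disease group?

No

Stage II: Protocol Alpha 10/23 = 43.5%, Protocol Beta 16/30 = 53.3% → Protocol Beta
Stage I: Protocol Alpha 43/72 = 59.7%, Protocol Beta 5/7 = 71.4% → Protocol Beta
Stage III: Protocol Alpha 9/28 = 32.1%, Protocol Beta 9/21 = 42.9% → Protocol Beta
Stage IV: Protocol Alpha 1/5 = 20.0%, Protocol Beta 17/53 = 32.1% → Protocol Beta
Overall: Protocol Alpha 63/128 = 49.2%, Protocol Beta 47/111 = 42.3% → Protocol Alpha
Protocol Beta wins each disease group but Protocol Alpha wins overall — the comparison reverses. Protocol Beta's patients skew toward stage IV, which has a lower base rate.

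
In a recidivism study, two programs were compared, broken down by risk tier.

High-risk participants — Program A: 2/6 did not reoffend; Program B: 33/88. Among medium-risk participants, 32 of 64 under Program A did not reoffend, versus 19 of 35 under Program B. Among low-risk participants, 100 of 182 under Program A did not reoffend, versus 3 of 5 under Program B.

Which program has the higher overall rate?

Program A

High-risk: Program A 2/6 = 33.3%, Program B 33/88 = 37.5% → Program B
Medium-risk: Program A 32/64 = 50.0%, Program B 19/35 = 54.3% → Program B
Low-risk: Program A 100/182 = 54.9%, Program B 3/5 = 60.0% → Program B
Overall: Program A 134/252 = 53.2%, Program B 55/128 = 43.0% → Program A
(Program B wins every risk group but Program A wins overall — Program B's participants skew toward the low-rate high-risk group.)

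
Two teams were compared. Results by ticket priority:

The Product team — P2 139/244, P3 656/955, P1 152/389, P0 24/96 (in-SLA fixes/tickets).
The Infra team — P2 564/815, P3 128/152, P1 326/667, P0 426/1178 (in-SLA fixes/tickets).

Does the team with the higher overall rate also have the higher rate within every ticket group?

P2: the Product team 139/244 = 57.0%, the Infra team 564/815 = 69.2% → the Infra team
P3: the Product team 656/955 = 68.7%, the Infra team 128/152 = 84.2% → the Infra team
P1: the Product team 152/389 = 39.1%, the Infra team 326/667 = 48.9% → the Infra team
P0: the Product team 24/96 = 25.0%, the Infra team 426/1178 = 36.2% → the Infra team
Overall: the Product team 971/1684 = 57.7%, the Infra team 1444/2812 = 51.4% → the Product team
The Infra team wins each ticket group but the Product team wins overall — the comparison reverses. The Infra team's tickets skew toward P0, which has a lower base rate.

No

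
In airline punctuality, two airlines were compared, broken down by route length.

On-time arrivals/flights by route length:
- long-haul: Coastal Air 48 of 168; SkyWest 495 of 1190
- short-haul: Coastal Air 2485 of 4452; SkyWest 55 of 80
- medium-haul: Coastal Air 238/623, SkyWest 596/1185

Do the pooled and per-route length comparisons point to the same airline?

Long-haul: Coastal Air 48/168 = 28.6%, SkyWest 495/1190 = 41.6% → SkyWest
Short-haul: Coastal Air 2485/4452 = 55.8%, SkyWest 55/80 = 68.8% → SkyWest
Medium-haul: Coastal Air 238/623 = 38.2%, SkyWest 596/1185 = 50.3% → SkyWest
Overall: Coastal Air 2771/5243 = 52.9%, SkyWest 1146/2455 = 46.7% → Coastal Air
SkyWest wins each route group but Coastal Air wins overall — the comparison reverses. SkyWest's flights skew toward long-haul, which has a lower base rate.

No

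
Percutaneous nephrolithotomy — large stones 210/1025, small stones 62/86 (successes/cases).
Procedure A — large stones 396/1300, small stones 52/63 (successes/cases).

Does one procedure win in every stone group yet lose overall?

No

Large stones: percutaneous nephrolithotomy 210/1025 = 20.5%, Procedure A 396/1300 = 30.5% → Procedure A
Small stones: percutaneous nephrolithotomy 62/86 = 72.1%, Procedure A 52/63 = 82.5% → Procedure A
Overall: percutaneous nephrolithotomy 272/1111 = 24.5%, Procedure A 448/1363 = 32.9% → Procedure A
Procedure A wins overall and in every stone group — no reversal.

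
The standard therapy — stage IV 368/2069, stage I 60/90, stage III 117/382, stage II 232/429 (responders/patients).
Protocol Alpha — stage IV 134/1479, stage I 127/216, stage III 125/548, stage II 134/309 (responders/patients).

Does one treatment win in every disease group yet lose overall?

Stage IV: the standard therapy 368/2069 = 17.8%, Protocol Alpha 134/1479 = 9.1% → the standard therapy
Stage I: the standard therapy 60/90 = 66.7%, Protocol Alpha 127/216 = 58.8% → the standard therapy
Stage III: the standard therapy 117/382 = 30.6%, Protocol Alpha 125/548 = 22.8% → the standard therapy
Stage II: the standard therapy 232/429 = 54.1%, Protocol Alpha 134/309 = 43.4% → the standard therapy
Overall: the standard therapy 777/2970 = 26.2%, Protocol Alpha 520/2552 = 20.4% → the standard therapy
The standard therapy wins overall and in every disease group — no reversal.

No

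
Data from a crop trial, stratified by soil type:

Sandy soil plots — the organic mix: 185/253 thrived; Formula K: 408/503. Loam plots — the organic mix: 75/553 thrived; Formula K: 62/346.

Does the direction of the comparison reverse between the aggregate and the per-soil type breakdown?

No

Sandy soil: the organic mix 185/253 = 73.1%, Formula K 408/503 = 81.1% → Formula K
Loam: the organic mix 75/553 = 13.6%, Formula K 62/346 = 17.9% → Formula K
Overall: the organic mix 260/806 = 32.3%, Formula K 470/849 = 55.4% → Formula K
Formula K wins overall and in every soil group — no reversal.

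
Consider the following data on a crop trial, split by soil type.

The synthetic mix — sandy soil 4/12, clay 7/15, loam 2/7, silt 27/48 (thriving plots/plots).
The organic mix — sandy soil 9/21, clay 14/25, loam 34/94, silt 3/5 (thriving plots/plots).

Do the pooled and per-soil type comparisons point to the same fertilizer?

No

Sandy soil: the synthetic mix 4/12 = 33.3%, the organic mix 9/21 = 42.9% → the organic mix
Clay: the synthetic mix 7/15 = 46.7%, the organic mix 14/25 = 56.0% → the organic mix
Loam: the synthetic mix 2/7 = 28.6%, the organic mix 34/94 = 36.2% → the organic mix
Silt: the synthetic mix 27/48 = 56.2%, the organic mix 3/5 = 60.0% → the organic mix
Overall: the synthetic mix 40/82 = 48.8%, the organic mix 60/145 = 41.4% → the synthetic mix
The organic mix wins each soil group but the synthetic mix wins overall — the comparison reverses. The organic mix's plots skew toward loam, which has a lower base rate.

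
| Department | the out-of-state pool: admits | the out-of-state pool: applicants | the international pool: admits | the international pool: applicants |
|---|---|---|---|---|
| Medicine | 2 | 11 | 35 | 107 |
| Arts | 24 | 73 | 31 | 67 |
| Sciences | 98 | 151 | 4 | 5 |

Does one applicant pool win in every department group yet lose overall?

Medicine: the out-of-state pool 2/11 = 18.2%, the international pool 35/107 = 32.7% → the international pool
Arts: the out-of-state pool 24/73 = 32.9%, the international pool 31/67 = 46.3% → the international pool
Sciences: the out-of-state pool 98/151 = 64.9%, the international pool 4/5 = 80.0% → the international pool
Overall: the out-of-state pool 124/235 = 52.8%, the international pool 70/179 = 39.1% → the out-of-state pool
The international pool wins each department group but the out-of-state pool wins overall — the comparison reverses. The international pool's applicants skew toward Medicine, which has a lower base rate.

Yes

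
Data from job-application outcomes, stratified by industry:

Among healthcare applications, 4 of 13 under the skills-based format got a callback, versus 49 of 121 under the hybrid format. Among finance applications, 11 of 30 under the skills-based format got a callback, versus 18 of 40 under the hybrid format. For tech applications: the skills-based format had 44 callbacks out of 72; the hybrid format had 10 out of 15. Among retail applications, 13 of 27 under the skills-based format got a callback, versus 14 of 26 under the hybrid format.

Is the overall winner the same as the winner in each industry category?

Healthcare: the skills-based format 4/13 = 30.8%, the hybrid format 49/121 = 40.5% → the hybrid format
Finance: the skills-based format 11/30 = 36.7%, the hybrid format 18/40 = 45.0% → the hybrid format
Tech: the skills-based format 44/72 = 61.1%, the hybrid format 10/15 = 66.7% → the hybrid format
Retail: the skills-based format 13/27 = 48.1%, the hybrid format 14/26 = 53.8% → the hybrid format
Overall: the skills-based format 72/142 = 50.7%, the hybrid format 91/202 = 45.0% → the skills-based format
The hybrid format wins each industry group but the skills-based format wins overall — the comparison reverses. The hybrid format's applications skew toward healthcare, which has a lower base rate.

No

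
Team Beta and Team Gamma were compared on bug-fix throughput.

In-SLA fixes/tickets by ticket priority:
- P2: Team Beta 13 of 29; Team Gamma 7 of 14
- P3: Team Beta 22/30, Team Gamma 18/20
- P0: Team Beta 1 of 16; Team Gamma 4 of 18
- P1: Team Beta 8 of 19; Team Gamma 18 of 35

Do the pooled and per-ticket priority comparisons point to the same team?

P2: Team Beta 13/29 = 44.8%, Team Gamma 7/14 = 50.0% → Team Gamma
P3: Team Beta 22/30 = 73.3%, Team Gamma 18/20 = 90.0% → Team Gamma
P0: Team Beta 1/16 = 6.2%, Team Gamma 4/18 = 22.2% → Team Gamma
P1: Team Beta 8/19 = 42.1%, Team Gamma 18/35 = 51.4% → Team Gamma
Overall: Team Beta 44/94 = 46.8%, Team Gamma 47/87 = 54.0% → Team Gamma
Team Gamma wins overall and in every ticket group — no reversal.

Yes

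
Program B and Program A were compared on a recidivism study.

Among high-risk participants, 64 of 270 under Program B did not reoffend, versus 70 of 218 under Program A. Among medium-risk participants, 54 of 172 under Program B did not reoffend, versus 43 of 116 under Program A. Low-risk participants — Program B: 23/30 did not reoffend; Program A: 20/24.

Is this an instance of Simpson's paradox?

No

High-risk: Program B 64/270 = 23.7%, Program A 70/218 = 32.1% → Program A
Medium-risk: Program B 54/172 = 31.4%, Program A 43/116 = 37.1% → Program A
Low-risk: Program B 23/30 = 76.7%, Program A 20/24 = 83.3% → Program A
Overall: Program B 141/472 = 29.9%, Program A 133/358 = 37.2% → Program A
Program A wins overall and in every risk group — no reversal.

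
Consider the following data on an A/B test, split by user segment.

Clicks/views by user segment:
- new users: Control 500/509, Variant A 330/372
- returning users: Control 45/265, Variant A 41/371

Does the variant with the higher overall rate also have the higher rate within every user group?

New users: Control 500/509 = 98.2%, Variant A 330/372 = 88.7% → Control
Returning users: Control 45/265 = 17.0%, Variant A 41/371 = 11.1% → Control
Overall: Control 545/774 = 70.4%, Variant A 371/743 = 49.9% → Control
Control wins overall and in every user group — no reversal.

Yes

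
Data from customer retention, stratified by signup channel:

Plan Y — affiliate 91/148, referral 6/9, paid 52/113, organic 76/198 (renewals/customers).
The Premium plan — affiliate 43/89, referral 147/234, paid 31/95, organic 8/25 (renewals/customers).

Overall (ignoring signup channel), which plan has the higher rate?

Affiliate: Plan Y 91/148 = 61.5%, the Premium plan 43/89 = 48.3% → Plan Y
Referral: Plan Y 6/9 = 66.7%, the Premium plan 147/234 = 62.8% → Plan Y
Paid: Plan Y 52/113 = 46.0%, the Premium plan 31/95 = 32.6% → Plan Y
Organic: Plan Y 76/198 = 38.4%, the Premium plan 8/25 = 32.0% → Plan Y
Overall: Plan Y 225/468 = 48.1%, the Premium plan 229/443 = 51.7% → the Premium plan
(Plan Y wins every signup group but the Premium plan wins overall — Plan Y's customers skew toward the low-rate organic group.)

the Premium plan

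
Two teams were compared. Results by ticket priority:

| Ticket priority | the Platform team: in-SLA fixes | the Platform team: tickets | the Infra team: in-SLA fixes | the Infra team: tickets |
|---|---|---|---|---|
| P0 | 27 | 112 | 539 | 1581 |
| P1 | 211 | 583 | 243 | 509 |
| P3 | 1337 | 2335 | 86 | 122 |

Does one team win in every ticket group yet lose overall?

P0: the Platform team 27/112 = 24.1%, the Infra team 539/1581 = 34.1% → the Infra team
P1: the Platform team 211/583 = 36.2%, the Infra team 243/509 = 47.7% → the Infra team
P3: the Platform team 1337/2335 = 57.3%, the Infra team 86/122 = 70.5% → the Infra team
Overall: the Platform team 1575/3030 = 52.0%, the Infra team 868/2212 = 39.2% → the Platform team
The Infra team wins each ticket group but the Platform team wins overall — the comparison reverses. The Infra team's tickets skew toward P0, which has a lower base rate.

Yes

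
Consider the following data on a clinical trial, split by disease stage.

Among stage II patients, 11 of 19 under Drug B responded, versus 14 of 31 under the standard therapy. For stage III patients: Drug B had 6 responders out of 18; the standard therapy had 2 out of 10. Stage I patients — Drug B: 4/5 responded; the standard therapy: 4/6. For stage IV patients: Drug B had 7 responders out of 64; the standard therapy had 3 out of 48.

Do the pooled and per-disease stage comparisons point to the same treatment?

Yes

Stage II: Drug B 11/19 = 57.9%, the standard therapy 14/31 = 45.2% → Drug B
Stage III: Drug B 6/18 = 33.3%, the standard therapy 2/10 = 20.0% → Drug B
Stage I: Drug B 4/5 = 80.0%, the standard therapy 4/6 = 66.7% → Drug B
Stage IV: Drug B 7/64 = 10.9%, the standard therapy 3/48 = 6.2% → Drug B
Overall: Drug B 28/106 = 26.4%, the standard therapy 23/95 = 24.2% → Drug B
Drug B wins overall and in every disease group — no reversal.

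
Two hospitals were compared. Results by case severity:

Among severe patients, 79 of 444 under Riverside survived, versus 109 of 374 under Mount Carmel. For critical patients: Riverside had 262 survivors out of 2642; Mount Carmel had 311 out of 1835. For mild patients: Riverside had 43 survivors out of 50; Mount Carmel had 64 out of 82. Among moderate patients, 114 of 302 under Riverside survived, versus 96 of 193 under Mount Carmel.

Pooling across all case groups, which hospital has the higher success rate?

Mount Carmel

Severe: Riverside 79/444 = 17.8%, Mount Carmel 109/374 = 29.1% → Mount Carmel
Critical: Riverside 262/2642 = 9.9%, Mount Carmel 311/1835 = 16.9% → Mount Carmel
Mild: Riverside 43/50 = 86.0%, Mount Carmel 64/82 = 78.0% → Riverside
Moderate: Riverside 114/302 = 37.7%, Mount Carmel 96/193 = 49.7% → Mount Carmel
Overall: Riverside 498/3438 = 14.5%, Mount Carmel 580/2484 = 23.3% → Mount Carmel
(Neither sweeps every case group, but Mount Carmel has the higher pooled rate.)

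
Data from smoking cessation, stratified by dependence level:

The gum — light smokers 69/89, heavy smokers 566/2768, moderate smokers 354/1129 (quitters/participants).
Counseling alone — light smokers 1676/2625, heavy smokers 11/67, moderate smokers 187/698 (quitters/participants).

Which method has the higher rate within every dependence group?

the gum

Light smokers: the gum 69/89 = 77.5%, counseling alone 1676/2625 = 63.8% → the gum
Heavy smokers: the gum 566/2768 = 20.4%, counseling alone 11/67 = 16.4% → the gum
Moderate smokers: the gum 354/1129 = 31.4%, counseling alone 187/698 = 26.8% → the gum
The gum has the higher rate in all 3 groups.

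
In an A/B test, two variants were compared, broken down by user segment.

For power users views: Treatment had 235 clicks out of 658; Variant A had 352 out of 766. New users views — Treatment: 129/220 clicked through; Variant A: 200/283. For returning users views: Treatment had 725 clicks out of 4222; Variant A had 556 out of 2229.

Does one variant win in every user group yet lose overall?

Power users: Treatment 235/658 = 35.7%, Variant A 352/766 = 46.0% → Variant A
New users: Treatment 129/220 = 58.6%, Variant A 200/283 = 70.7% → Variant A
Returning users: Treatment 725/4222 = 17.2%, Variant A 556/2229 = 24.9% → Variant A
Overall: Treatment 1089/5100 = 21.4%, Variant A 1108/3278 = 33.8% → Variant A
Variant A wins overall and in every user group — no reversal.

No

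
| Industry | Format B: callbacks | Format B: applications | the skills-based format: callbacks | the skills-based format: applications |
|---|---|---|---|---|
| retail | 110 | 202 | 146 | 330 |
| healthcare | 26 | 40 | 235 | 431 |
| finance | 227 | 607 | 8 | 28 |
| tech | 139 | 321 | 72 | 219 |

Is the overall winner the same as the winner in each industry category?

No

Retail: Format B 110/202 = 54.5%, the skills-based format 146/330 = 44.2% → Format B
Healthcare: Format B 26/40 = 65.0%, the skills-based format 235/431 = 54.5% → Format B
Finance: Format B 227/607 = 37.4%, the skills-based format 8/28 = 28.6% → Format B
Tech: Format B 139/321 = 43.3%, the skills-based format 72/219 = 32.9% → Format B
Overall: Format B 502/1170 = 42.9%, the skills-based format 461/1008 = 45.7% → the skills-based format
Format B wins each industry group but the skills-based format wins overall — the comparison reverses. Format B's applications skew toward finance, which has a lower base rate.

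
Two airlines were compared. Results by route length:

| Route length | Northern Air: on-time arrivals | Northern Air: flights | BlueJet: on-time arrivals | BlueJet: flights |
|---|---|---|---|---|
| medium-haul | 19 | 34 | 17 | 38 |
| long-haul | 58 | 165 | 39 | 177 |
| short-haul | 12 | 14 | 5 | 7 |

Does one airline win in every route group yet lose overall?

Medium-haul: Northern Air 19/34 = 55.9%, BlueJet 17/38 = 44.7% → Northern Air
Long-haul: Northern Air 58/165 = 35.2%, BlueJet 39/177 = 22.0% → Northern Air
Short-haul: Northern Air 12/14 = 85.7%, BlueJet 5/7 = 71.4% → Northern Air
Overall: Northern Air 89/213 = 41.8%, BlueJet 61/222 = 27.5% → Northern Air
Northern Air wins overall and in every route group — no reversal.

No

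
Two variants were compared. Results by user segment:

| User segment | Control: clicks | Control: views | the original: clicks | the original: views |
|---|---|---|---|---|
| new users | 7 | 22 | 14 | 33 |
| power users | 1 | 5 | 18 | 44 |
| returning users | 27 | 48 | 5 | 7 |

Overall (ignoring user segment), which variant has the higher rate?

New users: Control 7/22 = 31.8%, the original 14/33 = 42.4% → the original
Power users: Control 1/5 = 20.0%, the original 18/44 = 40.9% → the original
Returning users: Control 27/48 = 56.2%, the original 5/7 = 71.4% → the original
Overall: Control 35/75 = 46.7%, the original 37/84 = 44.0% → Control
(The original wins every user group but Control wins overall — the original's views skew toward the low-rate power users group.)

Control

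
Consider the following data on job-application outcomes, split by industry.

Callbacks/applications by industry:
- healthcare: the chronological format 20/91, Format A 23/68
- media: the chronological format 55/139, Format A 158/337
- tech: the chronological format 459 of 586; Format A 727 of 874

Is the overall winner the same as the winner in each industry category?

Healthcare: the chronological format 20/91 = 22.0%, Format A 23/68 = 33.8% → Format A
Media: the chronological format 55/139 = 39.6%, Format A 158/337 = 46.9% → Format A
Tech: the chronological format 459/586 = 78.3%, Format A 727/874 = 83.2% → Format A
Overall: the chronological format 534/816 = 65.4%, Format A 908/1279 = 71.0% → Format A
Format A wins overall and in every industry group — no reversal.

Yes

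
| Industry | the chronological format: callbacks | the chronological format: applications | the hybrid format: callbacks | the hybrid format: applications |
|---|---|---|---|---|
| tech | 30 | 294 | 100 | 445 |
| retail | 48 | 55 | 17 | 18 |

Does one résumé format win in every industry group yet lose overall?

No

Tech: the chronological format 30/294 = 10.2%, the hybrid format 100/445 = 22.5% → the hybrid format
Retail: the chronological format 48/55 = 87.3%, the hybrid format 17/18 = 94.4% → the hybrid format
Overall: the chronological format 78/349 = 22.3%, the hybrid format 117/463 = 25.3% → the hybrid format
The hybrid format wins overall and in every industry group — no reversal.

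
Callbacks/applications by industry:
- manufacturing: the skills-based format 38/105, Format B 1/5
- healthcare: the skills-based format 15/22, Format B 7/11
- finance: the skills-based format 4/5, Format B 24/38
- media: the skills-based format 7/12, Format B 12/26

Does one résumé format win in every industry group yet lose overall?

Yes

Manufacturing: the skills-based format 38/105 = 36.2%, Format B 1/5 = 20.0% → the skills-based format
Healthcare: the skills-based format 15/22 = 68.2%, Format B 7/11 = 63.6% → the skills-based format
Finance: the skills-based format 4/5 = 80.0%, Format B 24/38 = 63.2% → the skills-based format
Media: the skills-based format 7/12 = 58.3%, Format B 12/26 = 46.2% → the skills-based format
Overall: the skills-based format 64/144 = 44.4%, Format B 44/80 = 55.0% → Format B
The skills-based format wins each industry group but Format B wins overall — the comparison reverses. The skills-based format's applications skew toward manufacturing, which has a lower base rate.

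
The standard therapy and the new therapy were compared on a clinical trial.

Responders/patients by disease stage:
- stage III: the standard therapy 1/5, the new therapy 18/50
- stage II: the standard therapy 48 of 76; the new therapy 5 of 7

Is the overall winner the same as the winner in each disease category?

No

Stage III: the standard therapy 1/5 = 20.0%, the new therapy 18/50 = 36.0% → the new therapy
Stage II: the standard therapy 48/76 = 63.2%, the new therapy 5/7 = 71.4% → the new therapy
Overall: the standard therapy 49/81 = 60.5%, the new therapy 23/57 = 40.4% → the standard therapy
The new therapy wins each disease group but the standard therapy wins overall — the comparison reverses. The new therapy's patients skew toward stage III, which has a lower base rate.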